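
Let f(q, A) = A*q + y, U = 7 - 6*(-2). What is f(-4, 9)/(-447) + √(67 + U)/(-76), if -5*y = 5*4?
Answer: 40/447 - √86/76 ≈ -0.032536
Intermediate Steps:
U = 19 (U = 7 + 12 = 19)
y = -4 ≈ -4.0000
f(q, A) = -4 + A*q (f(q, A) = A*q - 4 = -4 + A*q)
f(-4, 9)/(-447) + √(67 + U)/(-76) = (-4 + 9*(-4))/(-447) + √(67 + 19)/(-76) = (-4 - 36)*(-1/447) + √86*(-1/76) = -40*(-1/447) - √86/76 = 40/447 - √86/76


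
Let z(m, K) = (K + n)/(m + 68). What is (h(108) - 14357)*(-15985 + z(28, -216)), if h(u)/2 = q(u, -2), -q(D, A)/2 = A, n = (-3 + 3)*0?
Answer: 917604201/4 ≈ 2.2940e+8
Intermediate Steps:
n = 0 (n = 0*0 = 0)
q(D, A) = -2*A
z(m, K) = K/(68 + m) (z(m, K) = (K + 0)/(m + 68) = K/(68 + m))
h(u) = 8 (h(u) = 2*(-2*(-2)) = 2*4 = 8)
(h(108) - 14357)*(-15985 + z(28, -216)) = (8 - 14357)*(-15985 - 216/(68 + 28)) = -14349*(-15985 - 216/96) = -14349*(-15985 - 216*1/96) = -14349*(-15985 - 9/4) = -14349*(-63949/4) = 917604201/4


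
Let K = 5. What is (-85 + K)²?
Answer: 6400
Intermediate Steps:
(-85 + K)² = (-85 + 5)² = (-80)² = 6400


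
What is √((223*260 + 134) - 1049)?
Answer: √57065 ≈ 238.88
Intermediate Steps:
√((223*260 + 134) - 1049) = √((57980 + 134) - 1049) = √(58114 - 1049) = √57065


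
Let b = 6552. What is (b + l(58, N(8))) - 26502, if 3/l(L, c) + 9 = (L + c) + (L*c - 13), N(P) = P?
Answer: -10134597/508 ≈ -19950.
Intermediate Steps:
l(L, c) = 3/(-22 + L + c + L*c) (l(L, c) = 3/(-9 + ((L + c) + (L*c - 13))) = 3/(-9 + ((L + c) + (-13 + L*c))) = 3/(-9 + (-13 + L + c + L*c)) = 3/(-22 + L + c + L*c))
(b + l(58, N(8))) - 26502 = (6552 + 3/(-22 + 58 + 8 + 58*8)) - 26502 = (6552 + 3/(-22 + 58 + 8 + 464)) - 26502 = (6552 + 3/508) - 26502 = 3328419/508 - 26502 = -10134597/508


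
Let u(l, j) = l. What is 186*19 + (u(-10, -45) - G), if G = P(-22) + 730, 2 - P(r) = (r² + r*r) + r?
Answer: 3738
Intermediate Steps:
P(r) = 2 - r - 2*r² (P(r) = 2 - ((r² + r*r) + r) = 2 - ((r² + r²) + r) = 2 - (2*r² + r) = 2 - (r + 2*r²) = 2 + (-r - 2*r²) = 2 - r - 2*r²)
G = -214 (G = (2 - 1*(-22) - 2*(-22)²) + 730 = (2 + 22 - 2*484) + 730 = (2 + 22 - 968) + 730 = -944 + 730 = -214)
186*19 + (u(-10, -45) - G) = 186*19 + (-10 - 1*(-214)) = 3534 + (-10 + 214) = 3534 + 204 = 3738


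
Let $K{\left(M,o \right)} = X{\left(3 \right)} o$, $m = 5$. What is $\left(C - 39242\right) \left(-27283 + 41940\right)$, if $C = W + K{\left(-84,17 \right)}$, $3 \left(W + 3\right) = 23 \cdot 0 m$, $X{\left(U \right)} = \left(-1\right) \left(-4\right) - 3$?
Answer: $-574964796$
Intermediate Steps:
$X{\left(U \right)} = 1$ ($X{\left(U \right)} = 4 - 3 = 1$)
$W = -3$ ($W = -3 + \frac{23 \cdot 0 \cdot 5}{3} = -3 + \frac{0 \cdot 5}{3} = -3 + \frac{1}{3} \cdot 0 = -3 + 0 = -3$)
$K{\left(M,o \right)} = o$ ($K{\left(M,o \right)} = 1 o = o$)
$C = 14$ ($C = -3 + 17 = 14$)
$\left(C - 39242\right) \left(-27283 + 41940\right) = \left(14 - 39242\right) \left(-27283 + 41940\right) = \left(-39228\right) 14657 = -574964796$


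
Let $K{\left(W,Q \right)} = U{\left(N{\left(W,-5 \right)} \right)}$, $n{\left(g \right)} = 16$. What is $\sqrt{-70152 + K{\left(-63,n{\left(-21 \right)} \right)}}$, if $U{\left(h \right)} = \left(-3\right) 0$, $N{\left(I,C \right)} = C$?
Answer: $2 i \sqrt{17538} \approx 264.86 i$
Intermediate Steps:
$U{\left(h \right)} = 0$
$K{\left(W,Q \right)} = 0$
$\sqrt{-70152 + K{\left(-63,n{\left(-21 \right)} \right)}} = \sqrt{-70152 + 0} = \sqrt{-70152} = 2 i \sqrt{17538}$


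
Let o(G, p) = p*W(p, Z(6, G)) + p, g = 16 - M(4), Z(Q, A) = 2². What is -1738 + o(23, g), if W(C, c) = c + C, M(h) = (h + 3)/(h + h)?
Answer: -91751/64 ≈ -1433.6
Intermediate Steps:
Z(Q, A) = 4
M(h) = (3 + h)/(2*h) (M(h) = (3 + h)/((2*h)) = (3 + h)*(1/(2*h)) = (3 + h)/(2*h))
W(C, c) = C + c
g = 121/8 (g = 16 - (3 + 4)/(2*4) = 16 - 7/(2*4) = 16 - 1*7/8 = 16 - 7/8 = 121/8 ≈ 15.125)
o(G, p) = p + p*(4 + p) (o(G, p) = p*(p + 4) + p = p*(4 + p) + p = p + p*(4 + p))
-1738 + o(23, g) = -1738 + 121*(5 + 121/8)/8 = -1738 + (121/8)*(161/8) = -1738 + 19481/64 = -91751/64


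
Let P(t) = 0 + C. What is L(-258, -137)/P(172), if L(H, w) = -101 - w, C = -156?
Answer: -3/13 ≈ -0.23077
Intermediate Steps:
P(t) = -156 (P(t) = 0 - 156 = -156)
L(-258, -137)/P(172) = (-101 - 1*(-137))/(-156) = (-101 + 137)*(-1/156) = 36*(-1/156) = -3/13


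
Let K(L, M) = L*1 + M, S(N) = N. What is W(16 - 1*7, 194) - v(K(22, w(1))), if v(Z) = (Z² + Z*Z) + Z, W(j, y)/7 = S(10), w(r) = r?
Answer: -1011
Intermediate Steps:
W(j, y) = 70 (W(j, y) = 7*10 = 70)
K(L, M) = L + M
v(Z) = Z + 2*Z² (v(Z) = (Z² + Z²) + Z = 2*Z² + Z = Z + 2*Z²)
W(16 - 1*7, 194) - v(K(22, w(1))) = 70 - (22 + 1)*(1 + 2*(22 + 1)) = 70 - 23*(1 + 2*23) = 70 - 23*(1 + 46) = 70 - 23*47 = 70 - 1*1081 = 70 - 1081 = -1011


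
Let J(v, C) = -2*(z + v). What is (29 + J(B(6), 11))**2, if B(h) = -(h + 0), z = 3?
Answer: 1225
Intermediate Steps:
B(h) = -h
J(v, C) = -6 - 2*v (J(v, C) = -2*(3 + v) = -6 - 2*v)
(29 + J(B(6), 11))**2 = (29 + (-6 - (-2)*6))**2 = (29 + (-6 - 2*(-6)))**2 = (29 + (-6 + 12))**2 = (29 + 6)**2 = 35**2 = 1225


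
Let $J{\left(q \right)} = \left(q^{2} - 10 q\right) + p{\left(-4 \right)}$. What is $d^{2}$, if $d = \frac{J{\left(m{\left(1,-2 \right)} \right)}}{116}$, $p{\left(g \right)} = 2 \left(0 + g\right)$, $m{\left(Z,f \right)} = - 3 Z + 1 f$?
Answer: $\frac{4489}{13456} \approx 0.33361$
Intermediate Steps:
$m{\left(Z,f \right)} = f - 3 Z$ ($m{\left(Z,f \right)} = - 3 Z + f = f - 3 Z$)
$p{\left(g \right)} = 2 g$
$J{\left(q \right)} = -8 + q^{2} - 10 q$ ($J{\left(q \right)} = \left(q^{2} - 10 q\right) + 2 \left(-4\right) = \left(q^{2} - 10 q\right) - 8 = -8 + q^{2} - 10 q$)
$d = \frac{67}{116}$ ($d = \frac{-8 + \left(-2 - 3\right)^{2} - 10 \left(-2 - 3\right)}{116} = \left(-8 + \left(-2 - 3\right)^{2} - 10 \left(-2 - 3\right)\right) \frac{1}{116} = \left(-8 + \left(-5\right)^{2} - -50\right) \frac{1}{116} = \left(-8 + 25 + 50\right) \frac{1}{116} = 67 \cdot \frac{1}{116} = \frac{67}{116} \approx 0.57759$)
$d^{2} = \left(\frac{67}{116}\right)^{2} = \frac{4489}{13456}$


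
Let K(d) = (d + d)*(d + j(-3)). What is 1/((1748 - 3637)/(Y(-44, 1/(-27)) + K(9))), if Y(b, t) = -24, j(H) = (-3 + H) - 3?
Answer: 24/1889 ≈ 0.012705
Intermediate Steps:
j(H) = -6 + H
K(d) = 2*d*(-9 + d) (K(d) = (d + d)*(d + (-6 - 3)) = (2*d)*(d - 9) = (2*d)*(-9 + d) = 2*d*(-9 + d))
1/((1748 - 3637)/(Y(-44, 1/(-27)) + K(9))) = 1/((1748 - 3637)/(-24 + 2*9*(-9 + 9))) = 1/(-1889/(-24 + 2*9*0)) = 1/(-1889/(-24 + 0)) = 1/(-1889/(-24)) = 1/(-1889*(-1/24)) = 1/(1889/24) = 24/1889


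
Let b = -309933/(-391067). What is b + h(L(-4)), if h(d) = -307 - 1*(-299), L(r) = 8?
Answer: -2818603/391067 ≈ -7.2075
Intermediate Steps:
b = 309933/391067 (b = -309933*(-1/391067) = 309933/391067 ≈ 0.79253)
h(d) = -8 (h(d) = -307 + 299 = -8)
b + h(L(-4)) = 309933/391067 - 8 = -2818603/391067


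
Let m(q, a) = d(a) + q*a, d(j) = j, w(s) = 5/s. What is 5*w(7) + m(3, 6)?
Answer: 193/7 ≈ 27.571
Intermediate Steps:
m(q, a) = a + a*q (m(q, a) = a + q*a = a + a*q)
5*w(7) + m(3, 6) = 5*(5/7) + 6*(1 + 3) = 5*(5*(⅐)) + 6*4 = 5*(5/7) + 24 = 25/7 + 24 = 193/7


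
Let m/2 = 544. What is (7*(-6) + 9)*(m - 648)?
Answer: -14520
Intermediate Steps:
m = 1088 (m = 2*544 = 1088)
(7*(-6) + 9)*(m - 648) = (7*(-6) + 9)*(1088 - 648) = (-42 + 9)*440 = -33*440 = -14520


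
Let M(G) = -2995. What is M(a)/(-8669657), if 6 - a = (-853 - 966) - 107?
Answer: 2995/8669657 ≈ 0.00034546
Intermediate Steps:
a = 1932 (a = 6 - ((-853 - 966) - 107) = 6 - (-1819 - 107) = 6 - 1*(-1926) = 6 + 1926 = 1932)
M(a)/(-8669657) = -2995/(-8669657) = -2995*(-1/8669657) = 2995/8669657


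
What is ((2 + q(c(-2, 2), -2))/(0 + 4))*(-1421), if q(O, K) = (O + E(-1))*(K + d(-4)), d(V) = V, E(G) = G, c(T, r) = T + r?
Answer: -2842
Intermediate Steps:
q(O, K) = (-1 + O)*(-4 + K) (q(O, K) = (O - 1)*(K - 4) = (-1 + O)*(-4 + K))
((2 + q(c(-2, 2), -2))/(0 + 4))*(-1421) = ((2 + (4 - 1*(-2) - 4*(-2 + 2) - 2*(-2 + 2)))/(0 + 4))*(-1421) = ((2 + (4 + 2 - 4*0 - 2*0))/4)*(-1421) = ((2 + (4 + 2 + 0 + 0))*(¼))*(-1421) = ((2 + 6)*(¼))*(-1421) = (8*(¼))*(-1421) = 2*(-1421) = -2842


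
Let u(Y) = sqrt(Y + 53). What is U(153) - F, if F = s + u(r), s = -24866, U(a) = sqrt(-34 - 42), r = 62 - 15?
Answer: 24856 + 2*I*sqrt(19) ≈ 24856.0 + 8.7178*I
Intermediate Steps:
r = 47
u(Y) = sqrt(53 + Y)
U(a) = 2*I*sqrt(19) (U(a) = sqrt(-76) = 2*I*sqrt(19))
F = -24856 (F = -24866 + sqrt(53 + 47) = -24866 + sqrt(100) = -24866 + 10 = -24856)
U(153) - F = 2*I*sqrt(19) - 1*(-24856) = 2*I*sqrt(19) + 24856 = 24856 + 2*I*sqrt(19)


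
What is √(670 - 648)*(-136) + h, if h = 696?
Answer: 696 - 136*√22 ≈ 58.103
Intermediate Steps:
√(670 - 648)*(-136) + h = √(670 - 648)*(-136) + 696 = √22*(-136) + 696 = -136*√22 + 696 = 696 - 136*√22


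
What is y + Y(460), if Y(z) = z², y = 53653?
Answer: 265253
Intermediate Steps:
y + Y(460) = 53653 + 460² = 53653 + 211600 = 265253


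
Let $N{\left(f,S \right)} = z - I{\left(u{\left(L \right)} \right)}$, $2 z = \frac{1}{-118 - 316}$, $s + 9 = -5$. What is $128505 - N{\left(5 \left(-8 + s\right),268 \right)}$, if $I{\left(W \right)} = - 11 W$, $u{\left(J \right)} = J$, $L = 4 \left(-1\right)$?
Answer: $\frac{111580533}{868} \approx 1.2855 \cdot 10^{5}$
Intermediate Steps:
$s = -14$ ($s = -9 - 5 = -14$)
$L = -4$
$z = - \frac{1}{868}$ ($z = \frac{1}{2 \left(-118 - 316\right)} = \frac{1}{2 \left(-434\right)} = \frac{1}{2} \left(- \frac{1}{434}\right) = - \frac{1}{868} \approx -0.0011521$)
$N{\left(f,S \right)} = - \frac{38193}{868}$ ($N{\left(f,S \right)} = - \frac{1}{868} - \left(-11\right) \left(-4\right) = - \frac{1}{868} - 44 = - \frac{38193}{868}$)
$128505 - N{\left(5 \left(-8 + s\right),268 \right)} = 128505 - - \frac{38193}{868} = 128505 + \frac{38193}{868} = \frac{111580533}{868}$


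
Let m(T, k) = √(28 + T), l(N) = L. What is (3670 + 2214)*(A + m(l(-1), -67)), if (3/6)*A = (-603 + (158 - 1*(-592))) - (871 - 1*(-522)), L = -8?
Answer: -14662928 + 11768*√5 ≈ -1.4637e+7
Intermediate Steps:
l(N) = -8
A = -2492 (A = 2*((-603 + (158 - 1*(-592))) - (871 - 1*(-522))) = 2*((-603 + (158 + 592)) - (871 + 522)) = 2*((-603 + 750) - 1*1393) = 2*(147 - 1393) = 2*(-1246) = -2492)
(3670 + 2214)*(A + m(l(-1), -67)) = (3670 + 2214)*(-2492 + √(28 - 8)) = 5884*(-2492 + √20) = 5884*(-2492 + 2*√5) = -14662928 + 11768*√5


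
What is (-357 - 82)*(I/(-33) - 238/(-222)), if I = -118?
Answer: -2491325/1221 ≈ -2040.4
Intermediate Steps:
(-357 - 82)*(I/(-33) - 238/(-222)) = (-357 - 82)*(-118/(-33) - 238/(-222)) = -439*(-118*(-1/33) - 238*(-1/222)) = -439*(118/33 + 119/111) = -439*5675/1221 = -2491325/1221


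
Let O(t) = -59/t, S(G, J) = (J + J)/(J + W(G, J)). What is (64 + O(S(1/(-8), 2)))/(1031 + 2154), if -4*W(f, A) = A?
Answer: 67/5096 ≈ 0.013148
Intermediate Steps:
W(f, A) = -A/4
S(G, J) = 8/3 (S(G, J) = (J + J)/(J - J/4) = (2*J)/((3*J/4)) = (2*J)*(4/(3*J)) = 8/3)
(64 + O(S(1/(-8), 2)))/(1031 + 2154) = (64 - 59/8/3)/(1031 + 2154) = (64 - 59*3/8)/3185 = (64 - 177/8)*(1/3185) = (335/8)*(1/3185) = 67/5096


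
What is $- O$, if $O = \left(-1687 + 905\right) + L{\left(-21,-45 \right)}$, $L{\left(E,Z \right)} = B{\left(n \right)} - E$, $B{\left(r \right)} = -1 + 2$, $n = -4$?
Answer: $760$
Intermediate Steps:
$B{\left(r \right)} = 1$
$L{\left(E,Z \right)} = 1 - E$
$O = -760$ ($O = \left(-1687 + 905\right) + \left(1 - -21\right) = -782 + \left(1 + 21\right) = -782 + 22 = -760$)
$- O = \left(-1\right) \left(-760\right) = 760$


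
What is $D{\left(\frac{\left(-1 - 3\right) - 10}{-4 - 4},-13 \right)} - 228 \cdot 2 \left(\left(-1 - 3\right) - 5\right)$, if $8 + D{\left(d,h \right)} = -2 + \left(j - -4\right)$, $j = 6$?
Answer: $4104$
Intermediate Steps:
$D{\left(d,h \right)} = 0$ ($D{\left(d,h \right)} = -8 + \left(-2 + \left(6 - -4\right)\right) = -8 + \left(-2 + \left(6 + 4\right)\right) = -8 + \left(-2 + 10\right) = -8 + 8 = 0$)
$D{\left(\frac{\left(-1 - 3\right) - 10}{-4 - 4},-13 \right)} - 228 \cdot 2 \left(\left(-1 - 3\right) - 5\right) = 0 - 228 \cdot 2 \left(\left(-1 - 3\right) - 5\right) = 0 - 228 \cdot 2 \left(-4 - 5\right) = 0 - 228 \cdot 2 \left(-9\right) = 0 - -4104 = 0 + 4104 = 4104$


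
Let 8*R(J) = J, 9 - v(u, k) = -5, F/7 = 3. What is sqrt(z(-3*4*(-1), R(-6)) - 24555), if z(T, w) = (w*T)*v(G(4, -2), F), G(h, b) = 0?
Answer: I*sqrt(24681) ≈ 157.1*I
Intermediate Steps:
F = 21 (F = 7*3 = 21)
v(u, k) = 14 (v(u, k) = 9 - 1*(-5) = 9 + 5 = 14)
R(J) = J/8
z(T, w) = 14*T*w (z(T, w) = (w*T)*14 = (T*w)*14 = 14*T*w)
sqrt(z(-3*4*(-1), R(-6)) - 24555) = sqrt(14*(-3*4*(-1))*((1/8)*(-6)) - 24555) = sqrt(14*(-12*(-1))*(-3/4) - 24555) = sqrt(14*12*(-3/4) - 24555) = sqrt(-126 - 24555) = sqrt(-24681) = I*sqrt(24681)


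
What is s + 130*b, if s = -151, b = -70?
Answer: -9251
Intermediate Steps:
s + 130*b = -151 + 130*(-70) = -151 - 9100 = -9251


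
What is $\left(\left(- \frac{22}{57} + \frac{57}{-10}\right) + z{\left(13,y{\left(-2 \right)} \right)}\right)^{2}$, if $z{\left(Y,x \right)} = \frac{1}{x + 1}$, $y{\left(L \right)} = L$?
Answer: $\frac{16313521}{324900} \approx 50.211$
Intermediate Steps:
$z{\left(Y,x \right)} = \frac{1}{1 + x}$
$\left(\left(- \frac{22}{57} + \frac{57}{-10}\right) + z{\left(13,y{\left(-2 \right)} \right)}\right)^{2} = \left(\left(- \frac{22}{57} + \frac{57}{-10}\right) + \frac{1}{1 - 2}\right)^{2} = \left(\left(\left(-22\right) \frac{1}{57} + 57 \left(- \frac{1}{10}\right)\right) + \frac{1}{-1}\right)^{2} = \left(\left(- \frac{22}{57} - \frac{57}{10}\right) - 1\right)^{2} = \left(- \frac{3469}{570} - 1\right)^{2} = \left(- \frac{4039}{570}\right)^{2} = \frac{16313521}{324900}$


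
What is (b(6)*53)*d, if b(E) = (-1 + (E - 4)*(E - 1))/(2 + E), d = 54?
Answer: 12879/4 ≈ 3219.8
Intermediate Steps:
b(E) = (-1 + (-1 + E)*(-4 + E))/(2 + E) (b(E) = (-1 + (-4 + E)*(-1 + E))/(2 + E) = (-1 + (-1 + E)*(-4 + E))/(2 + E))
(b(6)*53)*d = (((3 + 6² - 5*6)/(2 + 6))*53)*54 = (((3 + 36 - 30)/8)*53)*54 = (((⅛)*9)*53)*54 = ((9/8)*53)*54 = (477/8)*54 = 12879/4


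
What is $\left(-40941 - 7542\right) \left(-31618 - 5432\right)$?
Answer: $1796295150$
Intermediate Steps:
$\left(-40941 - 7542\right) \left(-31618 - 5432\right) = \left(-48483\right) \left(-37050\right) = 1796295150$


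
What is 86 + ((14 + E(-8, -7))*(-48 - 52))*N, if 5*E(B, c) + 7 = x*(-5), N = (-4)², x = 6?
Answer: -10474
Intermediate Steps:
N = 16
E(B, c) = -37/5 (E(B, c) = -7/5 + (6*(-5))/5 = -7/5 + (⅕)*(-30) = -7/5 - 6 = -37/5)
86 + ((14 + E(-8, -7))*(-48 - 52))*N = 86 + ((14 - 37/5)*(-48 - 52))*16 = 86 + ((33/5)*(-100))*16 = 86 - 660*16 = 86 - 10560 = -10474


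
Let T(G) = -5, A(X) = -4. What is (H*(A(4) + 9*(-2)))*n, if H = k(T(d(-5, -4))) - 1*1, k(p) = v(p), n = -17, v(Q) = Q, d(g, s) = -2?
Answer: -2244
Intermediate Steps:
k(p) = p
H = -6 (H = -5 - 1*1 = -5 - 1 = -6)
(H*(A(4) + 9*(-2)))*n = -6*(-4 + 9*(-2))*(-17) = -6*(-4 - 18)*(-17) = -6*(-22)*(-17) = 132*(-17) = -2244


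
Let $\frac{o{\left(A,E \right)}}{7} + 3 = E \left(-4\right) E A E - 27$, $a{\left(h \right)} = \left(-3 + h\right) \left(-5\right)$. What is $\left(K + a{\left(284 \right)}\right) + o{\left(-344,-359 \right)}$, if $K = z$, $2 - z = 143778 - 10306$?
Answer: $-445656198413$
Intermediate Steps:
$a{\left(h \right)} = 15 - 5 h$
$o{\left(A,E \right)} = -210 - 28 A E^{3}$ ($o{\left(A,E \right)} = -21 + 7 \left(E \left(-4\right) E A E - 27\right) = -21 + 7 \left(- 4 E E A E - 27\right) = -21 + 7 \left(- 4 E^{2} A E - 27\right) = -21 + 7 \left(- 4 A E^{2} E - 27\right) = -21 + 7 \left(- 4 A E^{3} - 27\right) = -21 + 7 \left(-27 - 4 A E^{3}\right) = -21 - \left(189 + 28 A E^{3}\right) = -210 - 28 A E^{3}$)
$z = -133470$ ($z = 2 - \left(143778 - 10306\right) = 2 - 133472 = -133470$)
$K = -133470$
$\left(K + a{\left(284 \right)}\right) + o{\left(-344,-359 \right)} = \left(-133470 + \left(15 - 1420\right)\right) - \left(210 - 9632 \left(-359\right)^{3}\right) = \left(-133470 + \left(15 - 1420\right)\right) - \left(210 - -445656063328\right) = \left(-133470 - 1405\right) - 445656063538 = -134875 - 445656063538 = -445656198413$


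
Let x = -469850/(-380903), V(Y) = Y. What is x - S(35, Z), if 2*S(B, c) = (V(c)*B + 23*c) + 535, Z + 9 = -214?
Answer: 4723755997/761806 ≈ 6200.7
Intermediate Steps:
Z = -223 (Z = -9 - 214 = -223)
S(B, c) = 535/2 + 23*c/2 + B*c/2 (S(B, c) = ((c*B + 23*c) + 535)/2 = ((B*c + 23*c) + 535)/2 = ((23*c + B*c) + 535)/2 = (535 + 23*c + B*c)/2 = 535/2 + 23*c/2 + B*c/2)
x = 469850/380903 (x = -469850*(-1/380903) = 469850/380903 ≈ 1.2335)
x - S(35, Z) = 469850/380903 - (535/2 + (23/2)*(-223) + (½)*35*(-223)) = 469850/380903 - (535/2 - 5129/2 - 7805/2) = 469850/380903 - 1*(-12399/2) = 469850/380903 + 12399/2 = 4723755997/761806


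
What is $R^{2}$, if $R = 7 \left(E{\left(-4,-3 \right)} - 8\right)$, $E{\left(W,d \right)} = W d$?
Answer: $784$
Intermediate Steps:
$R = 28$ ($R = 7 \left(\left(-4\right) \left(-3\right) - 8\right) = 7 \left(12 - 8\right) = 7 \cdot 4 = 28$)
$R^{2} = 28^{2} = 784$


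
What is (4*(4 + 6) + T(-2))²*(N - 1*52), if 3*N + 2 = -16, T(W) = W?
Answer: -83752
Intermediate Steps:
N = -6 (N = -⅔ + (⅓)*(-16) = -⅔ - 16/3 = -6)
(4*(4 + 6) + T(-2))²*(N - 1*52) = (4*(4 + 6) - 2)²*(-6 - 1*52) = (4*10 - 2)²*(-6 - 52) = (40 - 2)²*(-58) = 38²*(-58) = 1444*(-58) = -83752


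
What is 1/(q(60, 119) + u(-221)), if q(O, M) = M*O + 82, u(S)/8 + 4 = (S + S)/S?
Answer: 1/7206 ≈ 0.00013877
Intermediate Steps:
u(S) = -16 (u(S) = -32 + 8*((S + S)/S) = -32 + 8*((2*S)/S) = -32 + 8*2 = -32 + 16 = -16)
q(O, M) = 82 + M*O
1/(q(60, 119) + u(-221)) = 1/((82 + 119*60) - 16) = 1/((82 + 7140) - 16) = 1/(7222 - 16) = 1/7206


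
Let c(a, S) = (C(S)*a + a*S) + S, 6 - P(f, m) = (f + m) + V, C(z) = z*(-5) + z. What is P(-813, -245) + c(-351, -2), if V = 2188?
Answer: -3232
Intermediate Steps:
C(z) = -4*z (C(z) = -5*z + z = -4*z)
P(f, m) = -2182 - f - m (P(f, m) = 6 - ((f + m) + 2188) = 6 - (2188 + f + m) = 6 + (-2188 - f - m) = -2182 - f - m)
c(a, S) = S - 3*S*a (c(a, S) = ((-4*S)*a + a*S) + S = (-4*S*a + S*a) + S = -3*S*a + S = S - 3*S*a)
P(-813, -245) + c(-351, -2) = (-2182 - 1*(-813) - 1*(-245)) - 2*(1 - 3*(-351)) = (-2182 + 813 + 245) - 2*(1 + 1053) = -1124 - 2*1054 = -1124 - 2108 = -3232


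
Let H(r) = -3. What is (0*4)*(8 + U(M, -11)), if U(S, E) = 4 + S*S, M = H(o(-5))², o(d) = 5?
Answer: 0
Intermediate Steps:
M = 9 (M = (-3)² = 9)
U(S, E) = 4 + S²
(0*4)*(8 + U(M, -11)) = (0*4)*(8 + (4 + 9²)) = 0*(8 + (4 + 81)) = 0*(8 + 85) = 0*93 = 0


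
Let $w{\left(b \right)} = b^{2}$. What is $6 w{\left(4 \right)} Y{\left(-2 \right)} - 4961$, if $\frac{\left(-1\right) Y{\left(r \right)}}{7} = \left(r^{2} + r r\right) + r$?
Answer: $-8993$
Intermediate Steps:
$Y{\left(r \right)} = - 14 r^{2} - 7 r$ ($Y{\left(r \right)} = - 7 \left(\left(r^{2} + r r\right) + r\right) = - 7 \left(\left(r^{2} + r^{2}\right) + r\right) = - 7 \left(2 r^{2} + r\right) = - 7 \left(r + 2 r^{2}\right) = - 14 r^{2} - 7 r$)
$6 w{\left(4 \right)} Y{\left(-2 \right)} - 4961 = 6 \cdot 4^{2} \left(\left(-7\right) \left(-2\right) \left(1 + 2 \left(-2\right)\right)\right) - 4961 = 6 \cdot 16 \left(\left(-7\right) \left(-2\right) \left(1 - 4\right)\right) - 4961 = 96 \left(\left(-7\right) \left(-2\right) \left(-3\right)\right) - 4961 = 96 \left(-42\right) - 4961 = -4032 - 4961 = -8993$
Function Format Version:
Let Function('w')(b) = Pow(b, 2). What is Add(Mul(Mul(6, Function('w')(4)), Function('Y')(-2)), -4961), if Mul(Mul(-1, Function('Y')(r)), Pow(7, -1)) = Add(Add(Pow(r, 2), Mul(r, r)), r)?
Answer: -8993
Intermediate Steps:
Function('Y')(r) = Add(Mul(-14, Pow(r, 2)), Mul(-7, r)) (Function('Y')(r) = Mul(-7, Add(Add(Pow(r, 2), Mul(r, r)), r)) = Mul(-7, Add(Add(Pow(r, 2), Pow(r, 2)), r)) = Mul(-7, Add(Mul(2, Pow(r, 2)), r)) = Mul(-7, Add(r, Mul(2, Pow(r, 2)))) = Add(Mul(-14, Pow(r, 2)), Mul(-7, r)))
Add(Mul(Mul(6, Function('w')(4)), Function('Y')(-2)), -4961) = Add(Mul(Mul(6, Pow(4, 2)), Mul(-7, -2, Add(1, Mul(2, -2)))), -4961) = Add(Mul(Mul(6, 16), Mul(-7, -2, Add(1, -4))), -4961) = Add(Mul(96, Mul(-7, -2, -3)), -4961) = Add(Mul(96, -42), -4961) = Add(-4032, -4961) = -8993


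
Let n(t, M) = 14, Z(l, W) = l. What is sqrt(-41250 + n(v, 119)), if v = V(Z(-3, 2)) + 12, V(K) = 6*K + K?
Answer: 26*I*sqrt(61) ≈ 203.07*I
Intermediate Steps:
V(K) = 7*K
v = -9 (v = 7*(-3) + 12 = -21 + 12 = -9)
sqrt(-41250 + n(v, 119)) = sqrt(-41250 + 14) = sqrt(-41236) = 26*I*sqrt(61)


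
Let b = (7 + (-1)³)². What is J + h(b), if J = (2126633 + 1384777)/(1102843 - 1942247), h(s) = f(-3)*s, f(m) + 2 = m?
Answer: -77302065/419702 ≈ -184.18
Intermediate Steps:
f(m) = -2 + m
b = 36 (b = (7 - 1)² = 6² = 36)
h(s) = -5*s (h(s) = (-2 - 3)*s = -5*s)
J = -1755705/419702 (J = 3511410/(-839404) = 3511410*(-1/839404) = -1755705/419702 ≈ -4.1832)
J + h(b) = -1755705/419702 - 5*36 = -1755705/419702 - 180 = -77302065/419702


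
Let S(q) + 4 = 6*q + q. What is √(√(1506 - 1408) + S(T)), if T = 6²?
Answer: √(248 + 7*√2) ≈ 16.059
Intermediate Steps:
T = 36
S(q) = -4 + 7*q (S(q) = -4 + (6*q + q) = -4 + 7*q)
√(√(1506 - 1408) + S(T)) = √(√(1506 - 1408) + (-4 + 7*36)) = √(√98 + (-4 + 252)) = √(7*√2 + 248) = √(248 + 7*√2)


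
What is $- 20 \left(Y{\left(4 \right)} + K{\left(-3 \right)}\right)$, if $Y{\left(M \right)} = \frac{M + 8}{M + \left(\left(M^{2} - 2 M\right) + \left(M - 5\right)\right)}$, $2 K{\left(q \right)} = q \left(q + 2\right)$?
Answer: $- \frac{570}{11} \approx -51.818$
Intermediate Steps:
$K{\left(q \right)} = \frac{q \left(2 + q\right)}{2}$ ($K{\left(q \right)} = \frac{q \left(q + 2\right)}{2} = \frac{q \left(2 + q\right)}{2}$)
$Y{\left(M \right)} = \frac{8 + M}{-5 + M^{2}}$ ($Y{\left(M \right)} = \frac{8 + M}{M + \left(\left(M^{2} - 2 M\right) + \left(-5 + M\right)\right)} = \frac{8 + M}{M - \left(5 + M - M^{2}\right)} = \frac{8 + M}{-5 + M^{2}}$)
$- 20 \left(Y{\left(4 \right)} + K{\left(-3 \right)}\right) = - 20 \left(\frac{8 + 4}{-5 + 4^{2}} + \frac{1}{2} \left(-3\right) \left(2 - 3\right)\right) = - 20 \left(\frac{1}{-5 + 16} \cdot 12 + \frac{1}{2} \left(-3\right) \left(-1\right)\right) = - 20 \left(\frac{1}{11} \cdot 12 + \frac{3}{2}\right) = - 20 \left(\frac{12}{11} + \frac{3}{2}\right) = \left(-20\right) \frac{57}{22} = - \frac{570}{11}$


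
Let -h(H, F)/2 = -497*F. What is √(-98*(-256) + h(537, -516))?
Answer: 2*I*√121954 ≈ 698.44*I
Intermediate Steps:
h(H, F) = 994*F (h(H, F) = -(-994)*F = 994*F)
√(-98*(-256) + h(537, -516)) = √(-98*(-256) + 994*(-516)) = √(25088 - 512904) = √(-487816) = 2*I*√121954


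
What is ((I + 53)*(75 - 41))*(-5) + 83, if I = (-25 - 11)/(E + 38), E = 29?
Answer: -591989/67 ≈ -8835.7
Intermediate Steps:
I = -36/67 (I = (-25 - 11)/(29 + 38) = -36/67 ≈ -0.53731)
((I + 53)*(75 - 41))*(-5) + 83 = ((-36/67 + 53)*(75 - 41))*(-5) + 83 = ((3515/67)*34)*(-5) + 83 = (119510/67)*(-5) + 83 = -597550/67 + 83 = -591989/67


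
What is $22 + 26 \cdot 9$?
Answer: $256$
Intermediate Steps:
$22 + 26 \cdot 9 = 22 + 234 = 256$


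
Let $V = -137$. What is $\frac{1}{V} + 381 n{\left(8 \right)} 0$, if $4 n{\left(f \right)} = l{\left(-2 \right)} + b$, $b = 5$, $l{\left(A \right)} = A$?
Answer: $- \frac{1}{137} \approx -0.0072993$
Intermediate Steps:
$n{\left(f \right)} = \frac{3}{4}$ ($n{\left(f \right)} = \frac{-2 + 5}{4} = \frac{1}{4} \cdot 3 = \frac{3}{4}$)
$\frac{1}{V} + 381 n{\left(8 \right)} 0 = \frac{1}{-137} + 381 \cdot \frac{3}{4} \cdot 0 = - \frac{1}{137} + 381 \cdot 0 = - \frac{1}{137} + 0 = - \frac{1}{137}$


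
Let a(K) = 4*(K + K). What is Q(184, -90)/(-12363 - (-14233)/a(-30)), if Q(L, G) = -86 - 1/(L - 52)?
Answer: 227060/32794883 ≈ 0.0069236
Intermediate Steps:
a(K) = 8*K (a(K) = 4*(2*K) = 8*K)
Q(L, G) = -86 - 1/(-52 + L)
Q(184, -90)/(-12363 - (-14233)/a(-30)) = ((4471 - 86*184)/(-52 + 184))/(-12363 - (-14233)/(8*(-30))) = ((4471 - 15824)/132)/(-12363 - (-14233)/(-240)) = ((1/132)*(-11353))/(-12363 - (-14233)*(-1)/240) = -11353/(132*(-12363 - 1*14233/240)) = -11353/(132*(-12363 - 14233/240)) = -11353/(132*(-2981353/240)) = -11353/132*(-240/2981353) = 227060/32794883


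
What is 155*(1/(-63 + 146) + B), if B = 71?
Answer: 913570/83 ≈ 11007.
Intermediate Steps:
155*(1/(-63 + 146) + B) = 155*(1/(-63 + 146) + 71) = 155*(1/83 + 71) = 155*(5894/83) = 913570/83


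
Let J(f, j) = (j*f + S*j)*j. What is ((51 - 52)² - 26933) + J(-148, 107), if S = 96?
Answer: -622280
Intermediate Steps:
J(f, j) = j*(96*j + f*j) (J(f, j) = (j*f + 96*j)*j = (f*j + 96*j)*j = (96*j + f*j)*j = j*(96*j + f*j))
((51 - 52)² - 26933) + J(-148, 107) = ((51 - 52)² - 26933) + 107²*(96 - 148) = ((-1)² - 26933) + 11449*(-52) = (1 - 26933) - 595348 = -26932 - 595348 = -622280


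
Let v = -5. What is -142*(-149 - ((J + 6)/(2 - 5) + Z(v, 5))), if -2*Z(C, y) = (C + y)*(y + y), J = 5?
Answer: 61912/3 ≈ 20637.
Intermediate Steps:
Z(C, y) = -y*(C + y) (Z(C, y) = -(C + y)*(y + y)/2 = -(C + y)*2*y/2 = -y*(C + y))
-142*(-149 - ((J + 6)/(2 - 5) + Z(v, 5))) = -142*(-149 - ((5 + 6)/(2 - 5) - 1*5*(-5 + 5))) = -142*(-149 - (11/(-3) - 1*5*0)) = -142*(-149 - (11*(-⅓) + 0)) = -142*(-149 - (-11/3 + 0)) = -142*(-149 - 1*(-11/3)) = -142*(-149 + 11/3) = -142*(-436/3) = 61912/3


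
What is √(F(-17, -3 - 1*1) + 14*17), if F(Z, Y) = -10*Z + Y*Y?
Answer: 2*√106 ≈ 20.591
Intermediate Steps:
F(Z, Y) = Y² - 10*Z (F(Z, Y) = -10*Z + Y² = Y² - 10*Z)
√(F(-17, -3 - 1*1) + 14*17) = √(((-3 - 1*1)² - 10*(-17)) + 14*17) = √(((-3 - 1)² + 170) + 238) = √(((-4)² + 170) + 238) = √((16 + 170) + 238) = √(186 + 238) = √424 = 2*√106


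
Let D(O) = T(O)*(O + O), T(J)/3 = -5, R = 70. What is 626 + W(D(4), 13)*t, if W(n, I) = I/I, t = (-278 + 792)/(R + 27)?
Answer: 61236/97 ≈ 631.30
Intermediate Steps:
T(J) = -15 (T(J) = 3*(-5) = -15)
t = 514/97 (t = (-278 + 792)/(70 + 27) = 514/97 ≈ 5.2990)
D(O) = -30*O (D(O) = -15*(O + O) = -30*O)
W(n, I) = 1
626 + W(D(4), 13)*t = 626 + 1*(514/97) = 626 + 514/97 = 61236/97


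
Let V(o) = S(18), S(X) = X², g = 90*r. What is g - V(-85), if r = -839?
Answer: -75834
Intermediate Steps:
g = -75510 (g = 90*(-839) = -75510)
V(o) = 324 (V(o) = 18² = 324)
g - V(-85) = -75510 - 1*324 = -75510 - 324 = -75834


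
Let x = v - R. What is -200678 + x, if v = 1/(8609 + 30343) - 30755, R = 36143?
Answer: -10422620351/38952 ≈ -2.6758e+5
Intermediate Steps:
v = -1197968759/38952 (v = 1/38952 - 30755 = -1197968759/38952 ≈ -30755.)
x = -2605810895/38952 (x = -1197968759/38952 - 1*36143 = -1197968759/38952 - 36143 = -2605810895/38952 ≈ -66898.)
-200678 + x = -200678 - 2605810895/38952 = -10422620351/38952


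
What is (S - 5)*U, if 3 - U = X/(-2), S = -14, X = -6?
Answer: 0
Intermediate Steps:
U = 0 (U = 3 - (-6)/(-2) = 3 - (-6)*(-1)/2 = 3 - 1*3 = 3 - 3 = 0)
(S - 5)*U = (-14 - 5)*0 = -19*0 = 0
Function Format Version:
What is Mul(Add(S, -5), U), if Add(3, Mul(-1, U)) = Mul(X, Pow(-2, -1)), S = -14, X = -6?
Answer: 0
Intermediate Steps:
U = 0 (U = Add(3, Mul(-1, Mul(-6, Pow(-2, -1)))) = Add(3, Mul(-1, Mul(-6, Rational(-1, 2)))) = Add(3, Mul(-1, 3)) = Add(3, -3) = 0)
Mul(Add(S, -5), U) = Mul(Add(-14, -5), 0) = Mul(-19, 0) = 0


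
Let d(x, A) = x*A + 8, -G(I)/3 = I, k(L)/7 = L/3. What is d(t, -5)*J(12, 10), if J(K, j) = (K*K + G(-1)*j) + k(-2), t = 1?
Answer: 508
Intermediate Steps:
k(L) = 7*L/3 (k(L) = 7*(L/3) = 7*L/3)
G(I) = -3*I
d(x, A) = 8 + A*x (d(x, A) = A*x + 8 = 8 + A*x)
J(K, j) = -14/3 + K² + 3*j (J(K, j) = (K*K + (-3*(-1))*j) + (7/3)*(-2) = (K² + 3*j) - 14/3 = -14/3 + K² + 3*j)
d(t, -5)*J(12, 10) = (8 - 5*1)*(-14/3 + 12² + 3*10) = (8 - 5)*(-14/3 + 144 + 30) = 3*(508/3) = 508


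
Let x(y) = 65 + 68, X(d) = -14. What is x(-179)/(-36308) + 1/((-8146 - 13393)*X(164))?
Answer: -20034655/5474266084 ≈ -0.0036598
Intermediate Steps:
x(y) = 133
x(-179)/(-36308) + 1/((-8146 - 13393)*X(164)) = 133/(-36308) + 1/(-8146 - 13393*(-14)) = 133*(-1/36308) - 1/14/(-21539) = -133/36308 - 1/21539*(-1/14) = -133/36308 + 1/301546 = -20034655/5474266084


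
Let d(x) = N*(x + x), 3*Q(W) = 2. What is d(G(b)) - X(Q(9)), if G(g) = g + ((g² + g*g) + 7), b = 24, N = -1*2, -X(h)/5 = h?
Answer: -14186/3 ≈ -4728.7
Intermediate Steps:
Q(W) = ⅔ (Q(W) = (⅓)*2 = ⅔)
X(h) = -5*h
N = -2
G(g) = 7 + g + 2*g² (G(g) = g + ((g² + g²) + 7) = g + (2*g² + 7) = g + (7 + 2*g²) = 7 + g + 2*g²)
d(x) = -4*x (d(x) = -2*(x + x) = -4*x)
d(G(b)) - X(Q(9)) = -4*(7 + 24 + 2*24²) - (-5)*2/3 = -4*(7 + 24 + 2*576) - 1*(-10/3) = -4*(7 + 24 + 1152) + 10/3 = -4*1183 + 10/3 = -4732 + 10/3 = -14186/3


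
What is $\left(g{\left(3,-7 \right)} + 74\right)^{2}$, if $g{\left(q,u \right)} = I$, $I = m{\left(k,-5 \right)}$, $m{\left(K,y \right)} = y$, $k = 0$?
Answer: $4761$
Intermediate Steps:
$I = -5$
$g{\left(q,u \right)} = -5$
$\left(g{\left(3,-7 \right)} + 74\right)^{2} = \left(-5 + 74\right)^{2} = 69^{2} = 4761$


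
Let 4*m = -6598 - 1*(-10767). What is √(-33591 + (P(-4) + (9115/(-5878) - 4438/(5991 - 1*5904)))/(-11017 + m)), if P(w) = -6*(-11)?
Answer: I*√3496106466514754169612657/10201895007 ≈ 183.28*I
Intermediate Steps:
P(w) = 66
m = 4169/4 (m = (-6598 - 1*(-10767))/4 = (-6598 + 10767)/4 = (¼)*4169 = 4169/4 ≈ 1042.3)
√(-33591 + (P(-4) + (9115/(-5878) - 4438/(5991 - 1*5904)))/(-11017 + m)) = √(-33591 + (66 + (9115/(-5878) - 4438/(5991 - 1*5904)))/(-11017 + 4169/4)) = √(-33591 + (66 + (9115*(-1/5878) - 4438/(5991 - 5904)))/(-39899/4)) = √(-33591 + (66 + (-9115/5878 - 4438/87))*(-4/39899)) = √(-33591 + (66 - 26879569/511386)*(-4/39899)) = √(-33591 + (6871907/511386)*(-4/39899)) = √(-33591 - 13743814/10201895007) = √(-342691868923951/10201895007) = I*√3496106466514754169612657/10201895007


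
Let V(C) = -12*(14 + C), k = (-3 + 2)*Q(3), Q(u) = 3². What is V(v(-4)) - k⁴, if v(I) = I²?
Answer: -6921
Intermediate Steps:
Q(u) = 9
k = -9 (k = (-3 + 2)*9 = -1*9 = -9)
V(C) = -168 - 12*C
V(v(-4)) - k⁴ = (-168 - 12*(-4)²) - 1*(-9)⁴ = (-168 - 12*16) - 1*6561 = (-168 - 192) - 6561 = -360 - 6561 = -6921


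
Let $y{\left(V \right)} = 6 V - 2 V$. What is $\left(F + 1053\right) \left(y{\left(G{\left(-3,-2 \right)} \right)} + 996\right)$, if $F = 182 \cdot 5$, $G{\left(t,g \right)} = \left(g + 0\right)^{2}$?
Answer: $1986556$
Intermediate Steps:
$G{\left(t,g \right)} = g^{2}$
$F = 910$
$y{\left(V \right)} = 4 V$
$\left(F + 1053\right) \left(y{\left(G{\left(-3,-2 \right)} \right)} + 996\right) = \left(910 + 1053\right) \left(4 \left(-2\right)^{2} + 996\right) = 1963 \left(4 \cdot 4 + 996\right) = 1963 \left(16 + 996\right) = 1963 \cdot 1012 = 1986556$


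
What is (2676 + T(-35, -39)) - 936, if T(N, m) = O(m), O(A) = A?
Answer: 1701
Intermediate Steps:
T(N, m) = m
(2676 + T(-35, -39)) - 936 = (2676 - 39) - 936 = 2637 - 936 = 1701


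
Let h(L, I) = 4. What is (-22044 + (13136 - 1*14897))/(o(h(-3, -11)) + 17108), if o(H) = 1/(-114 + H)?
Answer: -872850/627293 ≈ -1.3915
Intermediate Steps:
(-22044 + (13136 - 1*14897))/(o(h(-3, -11)) + 17108) = (-22044 + (13136 - 1*14897))/(1/(-114 + 4) + 17108) = (-22044 + (13136 - 14897))/(1/(-110) + 17108) = (-22044 - 1761)/(-1/110 + 17108) = -23805/1881879/110 = -23805*110/1881879 = -872850/627293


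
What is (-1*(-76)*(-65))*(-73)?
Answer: 360620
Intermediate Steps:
(-1*(-76)*(-65))*(-73) = (76*(-65))*(-73) = -4940*(-73) = 360620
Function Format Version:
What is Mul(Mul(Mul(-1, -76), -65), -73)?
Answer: 360620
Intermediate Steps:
Mul(Mul(Mul(-1, -76), -65), -73) = Mul(Mul(76, -65), -73) = Mul(-4940, -73) = 360620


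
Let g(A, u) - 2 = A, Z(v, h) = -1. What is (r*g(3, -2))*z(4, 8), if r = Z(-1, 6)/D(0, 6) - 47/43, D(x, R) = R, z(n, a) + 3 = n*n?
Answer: -21125/258 ≈ -81.880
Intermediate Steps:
g(A, u) = 2 + A
z(n, a) = -3 + n² (z(n, a) = -3 + n*n = -3 + n²)
r = -325/258 (r = -1/6 - 47/43 = -1*⅙ - 47*1/43 = -⅙ - 47/43 = -325/258 ≈ -1.2597)
(r*g(3, -2))*z(4, 8) = (-325*(2 + 3)/258)*(-3 + 4²) = (-325/258*5)*(-3 + 16) = -1625/258*13 = -21125/258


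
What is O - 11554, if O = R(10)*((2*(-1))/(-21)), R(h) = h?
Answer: -242614/21 ≈ -11553.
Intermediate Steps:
O = 20/21 (O = 10*((2*(-1))/(-21)) = 10*(-2*(-1/21)) = 10*(2/21) = 20/21 ≈ 0.95238)
O - 11554 = 20/21 - 11554 = -242614/21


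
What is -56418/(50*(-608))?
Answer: 28209/15200 ≈ 1.8559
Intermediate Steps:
-56418/(50*(-608)) = -56418/(-30400) = -56418*(-1/30400) = 28209/15200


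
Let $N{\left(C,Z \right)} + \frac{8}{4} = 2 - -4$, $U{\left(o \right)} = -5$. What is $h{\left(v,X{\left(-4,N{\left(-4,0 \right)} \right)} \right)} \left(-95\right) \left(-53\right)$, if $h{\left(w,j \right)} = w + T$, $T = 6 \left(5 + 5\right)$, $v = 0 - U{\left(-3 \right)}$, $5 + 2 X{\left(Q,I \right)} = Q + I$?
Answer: $327275$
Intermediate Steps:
$N{\left(C,Z \right)} = 4$ ($N{\left(C,Z \right)} = -2 + \left(2 - -4\right) = -2 + \left(2 + 4\right) = -2 + 6 = 4$)
$X{\left(Q,I \right)} = - \frac{5}{2} + \frac{I}{2} + \frac{Q}{2}$ ($X{\left(Q,I \right)} = - \frac{5}{2} + \frac{Q + I}{2} = - \frac{5}{2} + \frac{I + Q}{2} = - \frac{5}{2} + \left(\frac{I}{2} + \frac{Q}{2}\right) = - \frac{5}{2} + \frac{I}{2} + \frac{Q}{2}$)
$v = 5$ ($v = 0 - -5 = 0 + 5 = 5$)
$T = 60$ ($T = 6 \cdot 10 = 60$)
$h{\left(w,j \right)} = 60 + w$ ($h{\left(w,j \right)} = w + 60 = 60 + w$)
$h{\left(v,X{\left(-4,N{\left(-4,0 \right)} \right)} \right)} \left(-95\right) \left(-53\right) = \left(60 + 5\right) \left(-95\right) \left(-53\right) = 65 \left(-95\right) \left(-53\right) = \left(-6175\right) \left(-53\right) = 327275$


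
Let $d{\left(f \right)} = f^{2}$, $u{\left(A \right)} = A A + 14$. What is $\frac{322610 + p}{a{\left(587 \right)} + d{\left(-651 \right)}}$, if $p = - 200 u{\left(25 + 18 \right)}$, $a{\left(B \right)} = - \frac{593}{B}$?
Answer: $- \frac{14672065}{124385297} \approx -0.11796$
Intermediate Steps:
$u{\left(A \right)} = 14 + A^{2}$ ($u{\left(A \right)} = A^{2} + 14 = 14 + A^{2}$)
$p = -372600$ ($p = - 200 \left(14 + \left(25 + 18\right)^{2}\right) = - 200 \left(14 + 43^{2}\right) = - 200 \left(14 + 1849\right) = \left(-200\right) 1863 = -372600$)
$\frac{322610 + p}{a{\left(587 \right)} + d{\left(-651 \right)}} = \frac{322610 - 372600}{- \frac{593}{587} + \left(-651\right)^{2}} = - \frac{49990}{\left(-593\right) \frac{1}{587} + 423801} = - \frac{49990}{- \frac{593}{587} + 423801} = - \frac{49990}{\frac{248770594}{587}} = \left(-49990\right) \frac{587}{248770594} = - \frac{14672065}{124385297}$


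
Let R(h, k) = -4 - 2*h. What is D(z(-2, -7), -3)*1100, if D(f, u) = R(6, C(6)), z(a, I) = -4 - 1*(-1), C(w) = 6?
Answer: -17600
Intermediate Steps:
z(a, I) = -3 (z(a, I) = -4 + 1 = -3)
D(f, u) = -16 (D(f, u) = -4 - 2*6 = -4 - 12 = -16)
D(z(-2, -7), -3)*1100 = -16*1100 = -17600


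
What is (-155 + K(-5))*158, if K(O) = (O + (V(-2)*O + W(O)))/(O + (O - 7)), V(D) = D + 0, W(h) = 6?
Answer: -418068/17 ≈ -24592.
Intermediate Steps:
V(D) = D
K(O) = (6 - O)/(-7 + 2*O) (K(O) = (O + (-2*O + 6))/(O + (O - 7)) = (O + (6 - 2*O))/(O + (-7 + O)) = (6 - O)/(-7 + 2*O))
(-155 + K(-5))*158 = (-155 + (6 - 1*(-5))/(-7 + 2*(-5)))*158 = (-155 + (6 + 5)/(-7 - 10))*158 = (-155 + 11/(-17))*158 = (-155 - 1/17*11)*158 = (-155 - 11/17)*158 = -2646/17*158 = -418068/17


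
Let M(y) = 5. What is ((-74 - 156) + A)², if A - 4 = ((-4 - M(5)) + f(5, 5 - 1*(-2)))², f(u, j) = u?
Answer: 44100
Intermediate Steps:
A = 20 (A = 4 + ((-4 - 1*5) + 5)² = 4 + ((-4 - 5) + 5)² = 4 + (-9 + 5)² = 4 + (-4)² = 4 + 16 = 20)
((-74 - 156) + A)² = ((-74 - 156) + 20)² = (-230 + 20)² = (-210)² = 44100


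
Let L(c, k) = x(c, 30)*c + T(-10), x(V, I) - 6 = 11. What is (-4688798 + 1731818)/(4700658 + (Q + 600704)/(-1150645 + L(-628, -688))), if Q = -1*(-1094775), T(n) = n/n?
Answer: -3434000013600/5458966453081 ≈ -0.62906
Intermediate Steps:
x(V, I) = 17 (x(V, I) = 6 + 11 = 17)
T(n) = 1
Q = 1094775
L(c, k) = 1 + 17*c (L(c, k) = 17*c + 1 = 1 + 17*c)
(-4688798 + 1731818)/(4700658 + (Q + 600704)/(-1150645 + L(-628, -688))) = (-4688798 + 1731818)/(4700658 + (1094775 + 600704)/(-1150645 + (1 + 17*(-628)))) = -2956980/(4700658 + 1695479/(-1150645 + (1 - 10676))) = -2956980/(4700658 + 1695479/(-1150645 - 10675)) = -2956980/(4700658 + 1695479/(-1161320)) = -2956980/(4700658 + 1695479*(-1/1161320)) = -2956980/(4700658 - 1695479/1161320) = -2956980/5458966453081/1161320 = -2956980*1161320/5458966453081 = -3434000013600/5458966453081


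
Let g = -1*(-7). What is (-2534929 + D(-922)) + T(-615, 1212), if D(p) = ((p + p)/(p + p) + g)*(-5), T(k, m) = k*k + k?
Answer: -2157359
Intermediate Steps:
g = 7
T(k, m) = k + k² (T(k, m) = k² + k = k + k²)
D(p) = -40 (D(p) = ((p + p)/(p + p) + 7)*(-5) = ((2*p)/((2*p)) + 7)*(-5) = ((2*p)*(1/(2*p)) + 7)*(-5) = (1 + 7)*(-5) = 8*(-5) = -40)
(-2534929 + D(-922)) + T(-615, 1212) = (-2534929 - 40) - 615*(1 - 615) = -2534969 - 615*(-614) = -2534969 + 377610 = -2157359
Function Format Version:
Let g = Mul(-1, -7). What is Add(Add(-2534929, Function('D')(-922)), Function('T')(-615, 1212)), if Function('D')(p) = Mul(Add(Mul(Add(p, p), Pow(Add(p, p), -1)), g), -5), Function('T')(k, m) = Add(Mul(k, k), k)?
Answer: -2157359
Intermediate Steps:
g = 7
Function('T')(k, m) = Add(k, Pow(k, 2)) (Function('T')(k, m) = Add(Pow(k, 2), k) = Add(k, Pow(k, 2)))
Function('D')(p) = -40 (Function('D')(p) = Mul(Add(Mul(Add(p, p), Pow(Add(p, p), -1)), 7), -5) = Mul(Add(Mul(Mul(2, p), Pow(Mul(2, p), -1)), 7), -5) = Mul(Add(Mul(Mul(2, p), Mul(Rational(1, 2), Pow(p, -1))), 7), -5) = Mul(Add(1, 7), -5) = Mul(8, -5) = -40)
Add(Add(-2534929, Function('D')(-922)), Function('T')(-615, 1212)) = Add(Add(-2534929, -40), Mul(-615, Add(1, -615))) = Add(-2534969, Mul(-615, -614)) = Add(-2534969, 377610) = -2157359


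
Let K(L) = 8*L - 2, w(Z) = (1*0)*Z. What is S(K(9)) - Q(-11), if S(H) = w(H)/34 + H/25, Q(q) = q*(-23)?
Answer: -1251/5 ≈ -250.20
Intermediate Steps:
Q(q) = -23*q
w(Z) = 0 (w(Z) = 0*Z = 0)
K(L) = -2 + 8*L
S(H) = H/25 (S(H) = 0/34 + H/25 = 0*(1/34) + H*(1/25) = 0 + H/25 = H/25)
S(K(9)) - Q(-11) = (-2 + 8*9)/25 - (-23)*(-11) = (-2 + 72)/25 - 1*253 = (1/25)*70 - 253 = 14/5 - 253 = -1251/5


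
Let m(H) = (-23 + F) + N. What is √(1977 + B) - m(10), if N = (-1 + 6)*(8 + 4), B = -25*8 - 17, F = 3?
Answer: -40 + 4*√110 ≈ 1.9524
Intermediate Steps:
B = -217 (B = -200 - 17 = -217)
N = 60 (N = 5*12 = 60)
m(H) = 40 (m(H) = (-23 + 3) + 60 = -20 + 60 = 40)
√(1977 + B) - m(10) = √(1977 - 217) - 1*40 = √1760 - 40 = 4*√110 - 40 = -40 + 4*√110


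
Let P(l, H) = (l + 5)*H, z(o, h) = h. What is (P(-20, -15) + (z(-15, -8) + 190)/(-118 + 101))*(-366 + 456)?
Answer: 327870/17 ≈ 19286.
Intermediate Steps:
P(l, H) = H*(5 + l) (P(l, H) = (5 + l)*H = H*(5 + l))
(P(-20, -15) + (z(-15, -8) + 190)/(-118 + 101))*(-366 + 456) = (-15*(5 - 20) + (-8 + 190)/(-118 + 101))*(-366 + 456) = (-15*(-15) + 182/(-17))*90 = (225 + 182*(-1/17))*90 = (225 - 182/17)*90 = (3643/17)*90 = 327870/17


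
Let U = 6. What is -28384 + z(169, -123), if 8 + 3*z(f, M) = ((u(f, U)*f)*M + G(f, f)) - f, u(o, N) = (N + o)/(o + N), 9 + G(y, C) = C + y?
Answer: -105787/3 ≈ -35262.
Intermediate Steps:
G(y, C) = -9 + C + y (G(y, C) = -9 + (C + y) = -9 + C + y)
u(o, N) = 1 (u(o, N) = (N + o)/(N + o) = 1)
z(f, M) = -17/3 + f/3 + M*f/3 (z(f, M) = -8/3 + (((1*f)*M + (-9 + f + f)) - f)/3 = -8/3 + ((f*M + (-9 + 2*f)) - f)/3 = -8/3 + ((M*f + (-9 + 2*f)) - f)/3 = -8/3 + ((-9 + 2*f + M*f) - f)/3 = -8/3 + (-9 + f + M*f)/3 = -8/3 + (-3 + f/3 + M*f/3) = -17/3 + f/3 + M*f/3)
-28384 + z(169, -123) = -28384 + (-17/3 + (1/3)*169 + (1/3)*(-123)*169) = -28384 + (-17/3 + 169/3 - 6929) = -28384 - 20635/3 = -105787/3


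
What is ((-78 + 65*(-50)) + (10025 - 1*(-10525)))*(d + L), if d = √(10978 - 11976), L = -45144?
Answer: -777469968 + 17222*I*√998 ≈ -7.7747e+8 + 5.4406e+5*I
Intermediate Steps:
d = I*√998 (d = √(-998) = I*√998 ≈ 31.591*I)
((-78 + 65*(-50)) + (10025 - 1*(-10525)))*(d + L) = ((-78 + 65*(-50)) + (10025 - 1*(-10525)))*(I*√998 - 45144) = ((-78 - 3250) + (10025 + 10525))*(-45144 + I*√998) = (-3328 + 20550)*(-45144 + I*√998) = 17222*(-45144 + I*√998) = -777469968 + 17222*I*√998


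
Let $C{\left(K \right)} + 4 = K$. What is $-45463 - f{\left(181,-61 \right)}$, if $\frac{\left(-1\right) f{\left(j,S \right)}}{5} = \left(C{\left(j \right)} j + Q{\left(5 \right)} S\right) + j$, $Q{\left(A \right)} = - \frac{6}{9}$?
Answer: $\frac{347491}{3} \approx 1.1583 \cdot 10^{5}$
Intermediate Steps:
$Q{\left(A \right)} = - \frac{2}{3}$ ($Q{\left(A \right)} = \left(-6\right) \frac{1}{9} = - \frac{2}{3}$)
$C{\left(K \right)} = -4 + K$
$f{\left(j,S \right)} = - 5 j + \frac{10 S}{3} - 5 j \left(-4 + j\right)$ ($f{\left(j,S \right)} = - 5 \left(\left(\left(-4 + j\right) j - \frac{2 S}{3}\right) + j\right) = - 5 \left(\left(j \left(-4 + j\right) - \frac{2 S}{3}\right) + j\right) = - 5 \left(\left(- \frac{2 S}{3} + j \left(-4 + j\right)\right) + j\right) = - 5 \left(j - \frac{2 S}{3} + j \left(-4 + j\right)\right) = - 5 j + \frac{10 S}{3} - 5 j \left(-4 + j\right)$)
$-45463 - f{\left(181,-61 \right)} = -45463 - \left(- 5 \cdot 181^{2} + 15 \cdot 181 + \frac{10}{3} \left(-61\right)\right) = -45463 - \left(\left(-5\right) 32761 + 2715 - \frac{610}{3}\right) = -45463 - \left(-163805 + 2715 - \frac{610}{3}\right) = -45463 - - \frac{483880}{3} = -45463 + \frac{483880}{3} = \frac{347491}{3}$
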